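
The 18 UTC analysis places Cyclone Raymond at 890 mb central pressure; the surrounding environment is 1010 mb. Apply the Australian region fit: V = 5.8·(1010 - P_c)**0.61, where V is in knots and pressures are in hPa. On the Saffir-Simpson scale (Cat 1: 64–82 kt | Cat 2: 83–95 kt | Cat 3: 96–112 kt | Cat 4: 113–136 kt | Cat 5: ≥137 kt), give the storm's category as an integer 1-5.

3

ΔP = 1010 − 890 = 120 mb.
V ≈ 5.8 × 120^0.61 = 5.8 × 18.55 ≈ 108 kt.
108 kt falls in the Category 3 band.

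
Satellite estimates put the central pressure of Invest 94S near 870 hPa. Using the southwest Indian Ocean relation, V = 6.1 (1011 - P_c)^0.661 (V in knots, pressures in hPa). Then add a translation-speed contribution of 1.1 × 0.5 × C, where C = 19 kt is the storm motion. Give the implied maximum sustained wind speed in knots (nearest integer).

171 kt

ΔP = 1011 − 870 = 141 hPa.
141^0.661 ≈ 26.341.
V ≈ 6.1 × 26.341 ≈ 160.7 kt.
Translation term: 1.1 × 0.5 × 19 = 10.45 kt.
Corrected V ≈ 171.15 kt → 171 kt.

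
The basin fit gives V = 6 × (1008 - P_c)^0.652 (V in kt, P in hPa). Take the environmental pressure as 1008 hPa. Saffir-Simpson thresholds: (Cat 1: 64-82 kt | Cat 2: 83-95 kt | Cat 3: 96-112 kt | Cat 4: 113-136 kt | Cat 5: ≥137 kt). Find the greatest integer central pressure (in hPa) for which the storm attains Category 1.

970 hPa

Category 1 begins at V = 64 kt.
Required ΔP = (64/6)^(1/0.652) = 10.667^1.534 ≈ 37.73 hPa.
P_c ≤ 1008 − 37.73 = 970.27, so the highest integer P_c is 970 hPa.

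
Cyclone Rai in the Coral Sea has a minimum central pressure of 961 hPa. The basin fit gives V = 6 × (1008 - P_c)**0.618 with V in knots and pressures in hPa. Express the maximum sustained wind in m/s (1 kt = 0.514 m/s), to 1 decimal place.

33.3 m/s

ΔP = 1008 − 961 = 47 hPa.
V ≈ 6 × 47^0.618 = 6 × 10.798 ≈ 64.790 kt.
64.790 × 0.514 ≈ 33.30 m/s → 33.3 m/s.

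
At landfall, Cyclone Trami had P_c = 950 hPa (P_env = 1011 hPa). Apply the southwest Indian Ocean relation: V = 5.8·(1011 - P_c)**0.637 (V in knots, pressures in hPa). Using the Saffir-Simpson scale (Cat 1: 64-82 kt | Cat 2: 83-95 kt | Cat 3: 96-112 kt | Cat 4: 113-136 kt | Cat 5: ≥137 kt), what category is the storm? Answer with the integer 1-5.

1

ΔP = 1011 − 950 = 61 hPa.
V ≈ 5.8 × 61^0.637 = 5.8 × 13.72 ≈ 80 kt.
80 kt falls in the Category 1 band.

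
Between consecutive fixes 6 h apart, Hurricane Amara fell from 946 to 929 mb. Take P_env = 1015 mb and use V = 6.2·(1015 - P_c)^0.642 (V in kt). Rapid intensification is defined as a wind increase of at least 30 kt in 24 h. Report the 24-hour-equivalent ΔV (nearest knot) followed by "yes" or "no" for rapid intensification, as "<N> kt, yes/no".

57 kt, yes

V₁: ΔP = 69, V ≈ 6.2 × 69^0.642 ≈ 93.96 kt.
V₂: ΔP = 86, V ≈ 6.2 × 86^0.642 ≈ 108.23 kt.
ΔV over 6 h = 14.27 kt → 24 h equivalent = 14.27 × 24/6 ≈ 57.08 kt.
57 kt ≥ 30 kt ⇒ rapid intensification.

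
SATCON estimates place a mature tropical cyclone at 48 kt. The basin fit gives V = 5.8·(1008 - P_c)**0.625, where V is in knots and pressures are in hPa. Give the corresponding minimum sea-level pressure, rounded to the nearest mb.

ΔP = (V / 5.8)^(1/0.625) = (48/5.8)^1.600.
48/5.8 = 8.276; 8.276^1.600 ≈ 29.41 mb.
P_c = 1008 − 29.41 = 978.59 ≈ 979 mb.

979 mb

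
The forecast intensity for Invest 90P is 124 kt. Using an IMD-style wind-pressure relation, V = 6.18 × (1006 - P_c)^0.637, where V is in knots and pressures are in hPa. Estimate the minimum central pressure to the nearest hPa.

ΔP = (V / 6.18)^(1/0.637) = (124/6.18)^1.570.
124/6.18 = 20.065; 20.065^1.570 ≈ 110.82 hPa.
P_c = 1006 − 110.82 = 895.18 ≈ 895 hPa.

895 hPa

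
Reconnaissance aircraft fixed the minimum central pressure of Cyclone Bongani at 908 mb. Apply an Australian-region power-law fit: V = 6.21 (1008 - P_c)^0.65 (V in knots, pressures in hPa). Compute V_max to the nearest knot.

124 kt

ΔP = 1008 − 908 = 100 mb.
100^0.65 ≈ 19.953.
V ≈ 6.21 × 19.953 ≈ 123.9 kt.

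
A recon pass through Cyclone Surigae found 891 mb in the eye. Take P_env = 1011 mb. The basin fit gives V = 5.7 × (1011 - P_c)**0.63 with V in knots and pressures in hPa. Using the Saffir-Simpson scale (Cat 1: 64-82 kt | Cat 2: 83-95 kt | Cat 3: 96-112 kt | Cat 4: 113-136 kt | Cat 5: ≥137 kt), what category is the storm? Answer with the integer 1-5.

ΔP = 1011 − 891 = 120 mb.
V ≈ 5.7 × 120^0.63 = 5.7 × 20.41 ≈ 116 kt.
116 kt falls in the Category 4 band.

4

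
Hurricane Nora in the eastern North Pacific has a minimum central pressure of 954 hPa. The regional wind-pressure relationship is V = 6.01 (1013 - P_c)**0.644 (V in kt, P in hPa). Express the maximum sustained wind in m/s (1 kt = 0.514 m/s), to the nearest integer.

43 m/s

ΔP = 1013 − 954 = 59 hPa.
V ≈ 6.01 × 59^0.644 = 6.01 × 13.817 ≈ 83.043 kt.
83.043 × 0.514 ≈ 42.68 m/s → 43 m/s.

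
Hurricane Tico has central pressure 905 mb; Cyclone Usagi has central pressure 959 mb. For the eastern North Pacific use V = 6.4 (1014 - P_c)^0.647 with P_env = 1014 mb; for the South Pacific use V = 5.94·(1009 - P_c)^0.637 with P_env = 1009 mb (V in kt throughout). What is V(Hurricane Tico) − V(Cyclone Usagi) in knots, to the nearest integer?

Hurricane Tico: ΔP = 109; V ≈ 6.4 × 109^0.647 ≈ 133.17 kt.
Cyclone Usagi: ΔP = 50; V ≈ 5.94 × 50^0.637 ≈ 71.78 kt.
Difference ≈ 133.17 − 71.78 = 61.39 → 61 kt.

61 kt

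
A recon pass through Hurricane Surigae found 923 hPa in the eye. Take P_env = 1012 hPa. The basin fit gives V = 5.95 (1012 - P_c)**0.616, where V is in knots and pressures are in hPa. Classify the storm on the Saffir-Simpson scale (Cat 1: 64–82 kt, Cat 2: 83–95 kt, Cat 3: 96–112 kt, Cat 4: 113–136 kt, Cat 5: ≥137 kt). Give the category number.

2

ΔP = 1012 − 923 = 89 hPa.
V ≈ 5.95 × 89^0.616 = 5.95 × 15.88 ≈ 94 kt.
94 kt falls in the Category 2 band.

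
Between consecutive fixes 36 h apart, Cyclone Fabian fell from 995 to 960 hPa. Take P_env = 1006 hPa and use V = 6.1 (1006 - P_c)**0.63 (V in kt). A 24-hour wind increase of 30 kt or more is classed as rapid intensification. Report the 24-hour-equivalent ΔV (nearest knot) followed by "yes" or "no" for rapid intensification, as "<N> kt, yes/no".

27 kt, no

V₁: ΔP = 11, V ≈ 6.1 × 11^0.63 ≈ 27.63 kt.
V₂: ΔP = 46, V ≈ 6.1 × 46^0.63 ≈ 68.06 kt.
ΔV over 36 h = 40.43 kt → 24 h equivalent = 40.43 × 24/36 ≈ 26.95 kt.
27 kt < 30 kt ⇒ not rapid intensification.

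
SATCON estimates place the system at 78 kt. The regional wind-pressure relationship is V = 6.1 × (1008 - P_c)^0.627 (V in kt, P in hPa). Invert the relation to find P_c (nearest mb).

950 mb

ΔP = (V / 6.1)^(1/0.627) = (78/6.1)^1.595.
78/6.1 = 12.787; 12.787^1.595 ≈ 58.23 mb.
P_c = 1008 − 58.23 = 949.77 ≈ 950 mb.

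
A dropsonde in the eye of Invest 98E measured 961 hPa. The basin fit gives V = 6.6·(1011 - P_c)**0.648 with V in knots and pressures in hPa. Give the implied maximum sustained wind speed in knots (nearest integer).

ΔP = 1011 − 961 = 50 hPa.
50^0.648 ≈ 12.616.
V ≈ 6.6 × 12.616 ≈ 83.3 kt.

83 kt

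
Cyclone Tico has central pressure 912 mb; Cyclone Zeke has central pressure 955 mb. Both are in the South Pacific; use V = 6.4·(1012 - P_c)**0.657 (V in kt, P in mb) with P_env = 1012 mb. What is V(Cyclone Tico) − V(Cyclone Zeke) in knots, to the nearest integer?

Cyclone Tico: ΔP = 100; V ≈ 6.4 × 100^0.657 ≈ 131.88 kt.
Cyclone Zeke: ΔP = 57; V ≈ 6.4 × 57^0.657 ≈ 91.16 kt.
Difference ≈ 131.88 − 91.16 = 40.72 → 41 kt.

41 kt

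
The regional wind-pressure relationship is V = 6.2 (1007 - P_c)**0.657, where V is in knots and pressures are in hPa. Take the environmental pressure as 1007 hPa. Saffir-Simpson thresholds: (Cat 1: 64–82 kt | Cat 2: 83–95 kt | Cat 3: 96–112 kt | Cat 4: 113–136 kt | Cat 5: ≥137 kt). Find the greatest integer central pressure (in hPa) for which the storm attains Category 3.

942 hPa

Category 3 begins at V = 96 kt.
Required ΔP = (96/6.2)^(1/0.657) = 15.484^1.522 ≈ 64.73 hPa.
P_c ≤ 1007 − 64.73 = 942.27, so the highest integer P_c is 942 hPa.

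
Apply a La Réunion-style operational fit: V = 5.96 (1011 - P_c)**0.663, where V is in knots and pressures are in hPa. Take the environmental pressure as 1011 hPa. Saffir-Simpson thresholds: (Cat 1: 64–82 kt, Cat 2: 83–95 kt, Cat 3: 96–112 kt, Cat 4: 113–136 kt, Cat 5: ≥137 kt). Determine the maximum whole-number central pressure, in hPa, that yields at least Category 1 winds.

Category 1 begins at V = 64 kt.
Required ΔP = (64/5.96)^(1/0.663) = 10.738^1.508 ≈ 35.89 hPa.
P_c ≤ 1011 − 35.89 = 975.11, so the highest integer P_c is 975 hPa.

975 hPa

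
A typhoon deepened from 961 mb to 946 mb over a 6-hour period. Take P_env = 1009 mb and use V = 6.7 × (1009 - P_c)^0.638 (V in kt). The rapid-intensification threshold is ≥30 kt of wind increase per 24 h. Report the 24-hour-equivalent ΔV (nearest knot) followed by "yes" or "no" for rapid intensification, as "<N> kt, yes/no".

60 kt, yes

V₁: ΔP = 48, V ≈ 6.7 × 48^0.638 ≈ 79.20 kt.
V₂: ΔP = 63, V ≈ 6.7 × 63^0.638 ≈ 94.20 kt.
ΔV over 6 h = 15.00 kt → 24 h equivalent = 15.00 × 24/6 ≈ 60.00 kt.
60 kt ≥ 30 kt ⇒ rapid intensification.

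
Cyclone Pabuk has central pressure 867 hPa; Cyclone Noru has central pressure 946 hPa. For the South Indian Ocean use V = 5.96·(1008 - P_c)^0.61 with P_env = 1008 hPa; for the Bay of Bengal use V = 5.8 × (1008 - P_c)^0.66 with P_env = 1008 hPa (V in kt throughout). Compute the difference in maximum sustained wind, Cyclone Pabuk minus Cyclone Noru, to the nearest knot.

Cyclone Pabuk: ΔP = 141; V ≈ 5.96 × 141^0.61 ≈ 121.97 kt.
Cyclone Noru: ΔP = 62; V ≈ 5.8 × 62^0.66 ≈ 88.39 kt.
Difference ≈ 121.97 − 88.39 = 33.58 → 34 kt.

34 kt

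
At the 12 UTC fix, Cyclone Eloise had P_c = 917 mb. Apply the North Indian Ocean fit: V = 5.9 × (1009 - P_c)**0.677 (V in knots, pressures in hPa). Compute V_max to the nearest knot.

ΔP = 1009 − 917 = 92 mb.
92^0.677 ≈ 21.354.
V ≈ 5.9 × 21.354 ≈ 126.0 kt.

126 kt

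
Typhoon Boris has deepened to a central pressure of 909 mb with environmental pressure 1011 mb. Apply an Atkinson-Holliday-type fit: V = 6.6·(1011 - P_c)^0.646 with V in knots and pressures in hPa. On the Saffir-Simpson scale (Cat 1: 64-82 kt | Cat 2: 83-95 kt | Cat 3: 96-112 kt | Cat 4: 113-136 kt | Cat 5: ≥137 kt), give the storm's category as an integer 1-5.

ΔP = 1011 − 909 = 102 mb.
V ≈ 6.6 × 102^0.646 = 6.6 × 19.84 ≈ 131 kt.
131 kt falls in the Category 4 band.

4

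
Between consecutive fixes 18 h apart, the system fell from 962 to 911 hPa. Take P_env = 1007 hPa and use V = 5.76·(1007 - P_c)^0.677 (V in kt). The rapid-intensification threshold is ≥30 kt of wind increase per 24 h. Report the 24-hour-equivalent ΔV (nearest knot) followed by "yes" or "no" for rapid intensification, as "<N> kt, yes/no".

V₁: ΔP = 45, V ≈ 5.76 × 45^0.677 ≈ 75.80 kt.
V₂: ΔP = 96, V ≈ 5.76 × 96^0.677 ≈ 126.60 kt.
ΔV over 18 h = 50.80 kt → 24 h equivalent = 50.80 × 24/18 ≈ 67.73 kt.
68 kt ≥ 30 kt ⇒ rapid intensification.

68 kt, yes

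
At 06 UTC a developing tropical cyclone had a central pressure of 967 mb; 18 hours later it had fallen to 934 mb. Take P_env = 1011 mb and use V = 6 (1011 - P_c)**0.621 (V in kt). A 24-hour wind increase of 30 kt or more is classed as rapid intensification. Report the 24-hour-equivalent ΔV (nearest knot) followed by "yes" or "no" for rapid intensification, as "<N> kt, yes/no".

V₁: ΔP = 44, V ≈ 6 × 44^0.621 ≈ 62.91 kt.
V₂: ΔP = 77, V ≈ 6 × 77^0.621 ≈ 89.06 kt.
ΔV over 18 h = 26.15 kt → 24 h equivalent = 26.15 × 24/18 ≈ 34.87 kt.
35 kt ≥ 30 kt ⇒ rapid intensification.

35 kt, yes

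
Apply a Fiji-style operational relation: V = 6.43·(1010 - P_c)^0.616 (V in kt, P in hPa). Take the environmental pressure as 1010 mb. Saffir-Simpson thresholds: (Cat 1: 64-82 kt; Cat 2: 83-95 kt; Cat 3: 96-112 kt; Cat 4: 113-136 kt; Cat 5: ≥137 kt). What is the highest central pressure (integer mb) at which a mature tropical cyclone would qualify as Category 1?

Category 1 begins at V = 64 kt.
Required ΔP = (64/6.43)^(1/0.616) = 9.953^1.623 ≈ 41.69 mb.
P_c ≤ 1010 − 41.69 = 968.31, so the highest integer P_c is 968 mb.

968 mb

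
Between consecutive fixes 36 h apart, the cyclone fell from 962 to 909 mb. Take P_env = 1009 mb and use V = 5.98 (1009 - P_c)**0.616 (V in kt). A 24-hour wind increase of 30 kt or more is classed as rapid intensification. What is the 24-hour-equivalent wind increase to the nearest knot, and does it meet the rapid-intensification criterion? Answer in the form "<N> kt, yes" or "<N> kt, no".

V₁: ΔP = 47, V ≈ 5.98 × 47^0.616 ≈ 64.08 kt.
V₂: ΔP = 100, V ≈ 5.98 × 100^0.616 ≈ 102.02 kt.
ΔV over 36 h = 37.94 kt → 24 h equivalent = 37.94 × 24/36 ≈ 25.29 kt.
25 kt < 30 kt ⇒ not rapid intensification.

25 kt, no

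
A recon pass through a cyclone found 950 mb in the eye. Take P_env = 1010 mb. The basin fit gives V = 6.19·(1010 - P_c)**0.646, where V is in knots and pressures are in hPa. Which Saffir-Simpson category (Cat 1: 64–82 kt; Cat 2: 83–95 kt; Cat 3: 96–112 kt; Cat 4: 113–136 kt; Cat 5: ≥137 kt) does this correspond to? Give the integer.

2

ΔP = 1010 − 950 = 60 mb.
V ≈ 6.19 × 60^0.646 = 6.19 × 14.08 ≈ 87 kt.
87 kt falls in the Category 2 band.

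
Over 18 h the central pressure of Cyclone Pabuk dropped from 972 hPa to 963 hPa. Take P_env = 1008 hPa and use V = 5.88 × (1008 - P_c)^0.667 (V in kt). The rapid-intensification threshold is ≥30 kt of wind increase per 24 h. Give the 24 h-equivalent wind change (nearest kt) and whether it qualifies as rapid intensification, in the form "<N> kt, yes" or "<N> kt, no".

14 kt, no

V₁: ΔP = 36, V ≈ 5.88 × 36^0.667 ≈ 64.18 kt.
V₂: ΔP = 45, V ≈ 5.88 × 45^0.667 ≈ 74.49 kt.
ΔV over 18 h = 10.31 kt → 24 h equivalent = 10.31 × 24/18 ≈ 13.75 kt.
14 kt < 30 kt ⇒ not rapid intensification.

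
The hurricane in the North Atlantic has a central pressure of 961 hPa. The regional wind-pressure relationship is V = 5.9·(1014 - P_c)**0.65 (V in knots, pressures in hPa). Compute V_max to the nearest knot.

ΔP = 1014 − 961 = 53 hPa.
53^0.65 ≈ 13.206.
V ≈ 5.9 × 13.206 ≈ 77.9 kt.

78 kt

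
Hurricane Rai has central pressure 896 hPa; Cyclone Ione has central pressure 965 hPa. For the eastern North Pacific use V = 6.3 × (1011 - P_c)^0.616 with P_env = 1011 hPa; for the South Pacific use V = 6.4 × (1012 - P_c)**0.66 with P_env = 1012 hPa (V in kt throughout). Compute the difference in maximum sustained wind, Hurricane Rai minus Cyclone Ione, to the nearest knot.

Hurricane Rai: ΔP = 115; V ≈ 6.3 × 115^0.616 ≈ 117.15 kt.
Cyclone Ione: ΔP = 47; V ≈ 6.4 × 47^0.66 ≈ 81.24 kt.
Difference ≈ 117.15 − 81.24 = 35.91 → 36 kt.

36 kt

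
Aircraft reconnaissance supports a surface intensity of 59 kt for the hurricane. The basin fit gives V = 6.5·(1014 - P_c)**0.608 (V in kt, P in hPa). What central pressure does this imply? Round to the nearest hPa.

976 hPa

ΔP = (V / 6.5)^(1/0.608) = (59/6.5)^1.645.
59/6.5 = 9.077; 9.077^1.645 ≈ 37.63 hPa.
P_c = 1014 − 37.63 = 976.37 ≈ 976 hPa.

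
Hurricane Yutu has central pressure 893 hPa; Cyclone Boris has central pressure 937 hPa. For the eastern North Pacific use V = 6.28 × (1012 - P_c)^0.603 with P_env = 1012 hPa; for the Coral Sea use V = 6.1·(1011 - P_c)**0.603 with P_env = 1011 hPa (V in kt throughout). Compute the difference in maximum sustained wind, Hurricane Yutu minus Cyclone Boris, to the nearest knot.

Hurricane Yutu: ΔP = 119; V ≈ 6.28 × 119^0.603 ≈ 112.08 kt.
Cyclone Boris: ΔP = 74; V ≈ 6.1 × 74^0.603 ≈ 81.75 kt.
Difference ≈ 112.08 − 81.75 = 30.33 → 30 kt.

30 kt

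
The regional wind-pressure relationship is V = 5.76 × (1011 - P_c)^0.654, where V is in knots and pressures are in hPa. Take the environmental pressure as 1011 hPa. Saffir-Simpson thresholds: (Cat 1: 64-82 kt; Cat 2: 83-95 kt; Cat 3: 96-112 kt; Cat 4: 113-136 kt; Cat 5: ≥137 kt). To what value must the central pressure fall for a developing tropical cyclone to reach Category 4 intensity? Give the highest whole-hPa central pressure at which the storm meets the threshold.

Category 4 begins at V = 113 kt.
Required ΔP = (113/5.76)^(1/0.654) = 19.618^1.529 ≈ 94.74 hPa.
P_c ≤ 1011 − 94.74 = 916.26, so the highest integer P_c is 916 hPa.

916 hPa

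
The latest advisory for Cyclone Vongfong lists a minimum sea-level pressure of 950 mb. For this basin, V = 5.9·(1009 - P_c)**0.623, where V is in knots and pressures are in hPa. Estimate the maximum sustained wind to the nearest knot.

75 kt

ΔP = 1009 − 950 = 59 mb.
59^0.623 ≈ 12.684.
V ≈ 5.9 × 12.684 ≈ 74.8 kt.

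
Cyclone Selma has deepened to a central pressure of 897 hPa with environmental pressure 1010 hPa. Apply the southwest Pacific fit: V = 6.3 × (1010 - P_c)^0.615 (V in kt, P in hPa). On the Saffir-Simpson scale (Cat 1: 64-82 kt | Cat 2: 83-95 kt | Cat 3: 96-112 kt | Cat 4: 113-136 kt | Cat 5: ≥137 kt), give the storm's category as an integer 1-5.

4

ΔP = 1010 − 897 = 113 hPa.
V ≈ 6.3 × 113^0.615 = 6.3 × 18.31 ≈ 115 kt.
115 kt falls in the Category 4 band.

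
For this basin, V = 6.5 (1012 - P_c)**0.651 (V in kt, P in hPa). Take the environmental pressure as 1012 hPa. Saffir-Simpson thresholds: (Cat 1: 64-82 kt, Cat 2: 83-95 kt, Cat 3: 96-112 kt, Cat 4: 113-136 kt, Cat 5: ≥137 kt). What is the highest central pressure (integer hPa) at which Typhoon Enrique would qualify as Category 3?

949 hPa

Category 3 begins at V = 96 kt.
Required ΔP = (96/6.5)^(1/0.651) = 14.769^1.536 ≈ 62.55 hPa.
P_c ≤ 1012 − 62.55 = 949.45, so the highest integer P_c is 949 hPa.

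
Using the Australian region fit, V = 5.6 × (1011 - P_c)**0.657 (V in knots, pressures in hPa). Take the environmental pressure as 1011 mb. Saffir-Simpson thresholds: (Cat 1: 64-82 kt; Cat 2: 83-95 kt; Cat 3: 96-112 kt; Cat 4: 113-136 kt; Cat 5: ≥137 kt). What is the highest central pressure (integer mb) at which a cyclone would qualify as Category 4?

Category 4 begins at V = 113 kt.
Required ΔP = (113/5.6)^(1/0.657) = 20.179^1.522 ≈ 96.86 mb.
P_c ≤ 1011 − 96.86 = 914.14, so the highest integer P_c is 914 mb.

914 mb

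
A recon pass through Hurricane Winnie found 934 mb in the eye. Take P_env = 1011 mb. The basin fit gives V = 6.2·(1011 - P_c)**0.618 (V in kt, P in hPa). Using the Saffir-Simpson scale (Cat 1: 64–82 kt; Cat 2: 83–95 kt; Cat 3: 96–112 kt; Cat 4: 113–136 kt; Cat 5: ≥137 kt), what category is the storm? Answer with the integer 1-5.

2

ΔP = 1011 − 934 = 77 mb.
V ≈ 6.2 × 77^0.618 = 6.2 × 14.65 ≈ 91 kt.
91 kt falls in the Category 2 band.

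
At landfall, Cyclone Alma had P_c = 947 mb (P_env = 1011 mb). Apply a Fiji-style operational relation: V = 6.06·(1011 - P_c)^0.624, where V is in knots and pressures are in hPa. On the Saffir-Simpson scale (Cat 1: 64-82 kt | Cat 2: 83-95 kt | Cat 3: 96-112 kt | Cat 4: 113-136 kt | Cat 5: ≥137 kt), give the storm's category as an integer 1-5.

1

ΔP = 1011 − 947 = 64 mb.
V ≈ 6.06 × 64^0.624 = 6.06 × 13.40 ≈ 81 kt.
81 kt falls in the Category 1 band.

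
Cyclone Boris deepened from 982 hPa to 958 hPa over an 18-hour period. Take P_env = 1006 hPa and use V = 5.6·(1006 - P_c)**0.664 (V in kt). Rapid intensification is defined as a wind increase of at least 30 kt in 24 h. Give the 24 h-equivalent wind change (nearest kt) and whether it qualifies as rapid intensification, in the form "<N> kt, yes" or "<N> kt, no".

36 kt, yes

V₁: ΔP = 24, V ≈ 5.6 × 24^0.664 ≈ 46.20 kt.
V₂: ΔP = 48, V ≈ 5.6 × 48^0.664 ≈ 73.20 kt.
ΔV over 18 h = 27.00 kt → 24 h equivalent = 27.00 × 24/18 ≈ 36.00 kt.
36 kt ≥ 30 kt ⇒ rapid intensification.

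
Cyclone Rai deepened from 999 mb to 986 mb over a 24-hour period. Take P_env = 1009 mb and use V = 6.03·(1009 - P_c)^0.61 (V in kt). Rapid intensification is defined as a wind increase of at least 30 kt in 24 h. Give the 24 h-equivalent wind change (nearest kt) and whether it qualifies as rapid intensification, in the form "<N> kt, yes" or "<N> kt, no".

16 kt, no

V₁: ΔP = 10, V ≈ 6.03 × 10^0.61 ≈ 24.57 kt.
V₂: ΔP = 23, V ≈ 6.03 × 23^0.61 ≈ 40.83 kt.
ΔV over 24 h = 16.26 kt → 24 h equivalent = 16.26 × 24/24 ≈ 16.26 kt.
16 kt < 30 kt ⇒ not rapid intensification.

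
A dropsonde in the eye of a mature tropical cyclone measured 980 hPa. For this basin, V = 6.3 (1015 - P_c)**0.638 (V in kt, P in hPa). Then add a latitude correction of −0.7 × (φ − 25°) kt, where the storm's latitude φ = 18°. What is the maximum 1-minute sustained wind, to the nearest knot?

ΔP = 1015 − 980 = 35 hPa.
35^0.638 ≈ 9.663.
V ≈ 6.3 × 9.663 ≈ 60.9 kt.
Latitude correction: −0.7 × (18 − 25) = 4.9 kt.
Corrected V ≈ 65.8 kt → 66 kt.

66 kt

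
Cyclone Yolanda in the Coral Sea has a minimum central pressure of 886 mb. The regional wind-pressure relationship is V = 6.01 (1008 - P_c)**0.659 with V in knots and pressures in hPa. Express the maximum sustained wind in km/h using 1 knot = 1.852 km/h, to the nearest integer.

ΔP = 1008 − 886 = 122 mb.
V ≈ 6.01 × 122^0.659 = 6.01 × 23.709 ≈ 142.490 kt.
142.490 × 1.852 ≈ 263.89 km/h → 264 km/h.

264 km/h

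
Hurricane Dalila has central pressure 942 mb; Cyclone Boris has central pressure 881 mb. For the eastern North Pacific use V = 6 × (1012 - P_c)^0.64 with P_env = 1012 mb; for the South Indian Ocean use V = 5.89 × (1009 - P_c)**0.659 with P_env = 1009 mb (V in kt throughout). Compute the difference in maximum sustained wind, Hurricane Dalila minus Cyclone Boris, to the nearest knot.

Hurricane Dalila: ΔP = 70; V ≈ 6 × 70^0.64 ≈ 90.99 kt.
Cyclone Boris: ΔP = 128; V ≈ 5.89 × 128^0.659 ≈ 144.13 kt.
Difference ≈ 90.99 − 144.13 = -53.14 → -53 kt.

-53 kt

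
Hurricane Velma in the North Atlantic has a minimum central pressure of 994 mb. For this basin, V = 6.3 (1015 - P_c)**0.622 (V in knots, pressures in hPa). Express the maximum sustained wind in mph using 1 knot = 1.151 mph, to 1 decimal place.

48.2 mph

ΔP = 1015 − 994 = 21 mb.
V ≈ 6.3 × 21^0.622 = 6.3 × 6.644 ≈ 41.856 kt.
41.856 × 1.151 ≈ 48.18 mph → 48.2 mph.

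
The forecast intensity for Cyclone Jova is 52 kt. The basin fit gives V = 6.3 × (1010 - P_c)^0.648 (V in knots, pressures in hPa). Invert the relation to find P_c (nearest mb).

984 mb

ΔP = (V / 6.3)^(1/0.648) = (52/6.3)^1.543.
52/6.3 = 8.254; 8.254^1.543 ≈ 25.98 mb.
P_c = 1010 − 25.98 = 984.02 ≈ 984 mb.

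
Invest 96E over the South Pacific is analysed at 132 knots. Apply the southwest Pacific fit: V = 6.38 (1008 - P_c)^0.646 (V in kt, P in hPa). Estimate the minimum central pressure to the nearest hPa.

ΔP = (V / 6.38)^(1/0.646) = (132/6.38)^1.548.
132/6.38 = 20.690; 20.690^1.548 ≈ 108.84 hPa.
P_c = 1008 − 108.84 = 899.16 ≈ 899 hPa.

899 hPa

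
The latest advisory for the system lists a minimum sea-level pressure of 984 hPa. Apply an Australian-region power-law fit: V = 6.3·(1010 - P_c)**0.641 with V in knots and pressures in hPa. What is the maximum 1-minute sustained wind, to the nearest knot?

ΔP = 1010 − 984 = 26 hPa.
26^0.641 ≈ 8.072.
V ≈ 6.3 × 8.072 ≈ 50.9 kt.

51 kt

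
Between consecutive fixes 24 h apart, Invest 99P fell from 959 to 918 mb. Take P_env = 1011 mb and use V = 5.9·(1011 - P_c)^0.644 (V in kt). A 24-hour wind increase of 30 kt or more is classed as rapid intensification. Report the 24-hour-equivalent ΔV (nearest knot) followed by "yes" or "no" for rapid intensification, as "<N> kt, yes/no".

V₁: ΔP = 52, V ≈ 5.9 × 52^0.644 ≈ 75.16 kt.
V₂: ΔP = 93, V ≈ 5.9 × 93^0.644 ≈ 109.28 kt.
ΔV over 24 h = 34.12 kt → 24 h equivalent = 34.12 × 24/24 ≈ 34.12 kt.
34 kt ≥ 30 kt ⇒ rapid intensification.

34 kt, yes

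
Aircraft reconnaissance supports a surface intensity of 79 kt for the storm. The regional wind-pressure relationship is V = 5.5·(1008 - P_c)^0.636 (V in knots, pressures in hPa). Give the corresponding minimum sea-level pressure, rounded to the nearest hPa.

ΔP = (V / 5.5)^(1/0.636) = (79/5.5)^1.572.
79/5.5 = 14.364; 14.364^1.572 ≈ 66.01 hPa.
P_c = 1008 − 66.01 = 941.99 ≈ 942 hPa.

942 hPa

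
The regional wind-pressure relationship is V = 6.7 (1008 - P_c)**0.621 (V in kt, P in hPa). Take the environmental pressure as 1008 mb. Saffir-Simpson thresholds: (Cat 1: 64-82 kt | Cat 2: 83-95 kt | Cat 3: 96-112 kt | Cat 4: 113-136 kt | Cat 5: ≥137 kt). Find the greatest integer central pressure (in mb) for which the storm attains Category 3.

935 mb

Category 3 begins at V = 96 kt.
Required ΔP = (96/6.7)^(1/0.621) = 14.328^1.610 ≈ 72.75 mb.
P_c ≤ 1008 − 72.75 = 935.25, so the highest integer P_c is 935 mb.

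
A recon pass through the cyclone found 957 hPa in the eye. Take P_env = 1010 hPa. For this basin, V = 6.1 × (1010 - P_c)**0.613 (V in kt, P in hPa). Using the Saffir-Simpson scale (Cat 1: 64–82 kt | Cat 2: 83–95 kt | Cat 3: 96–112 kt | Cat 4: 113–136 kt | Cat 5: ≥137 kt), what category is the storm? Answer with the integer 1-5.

ΔP = 1010 − 957 = 53 hPa.
V ≈ 6.1 × 53^0.613 = 6.1 × 11.40 ≈ 70 kt.
70 kt falls in the Category 1 band.

1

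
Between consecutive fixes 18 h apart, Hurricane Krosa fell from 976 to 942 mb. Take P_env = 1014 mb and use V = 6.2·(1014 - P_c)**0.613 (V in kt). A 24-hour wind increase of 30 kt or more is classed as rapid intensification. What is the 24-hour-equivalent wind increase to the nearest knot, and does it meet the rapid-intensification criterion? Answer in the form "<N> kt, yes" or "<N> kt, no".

37 kt, yes

V₁: ΔP = 38, V ≈ 6.2 × 38^0.613 ≈ 57.65 kt.
V₂: ΔP = 72, V ≈ 6.2 × 72^0.613 ≈ 85.30 kt.
ΔV over 18 h = 27.65 kt → 24 h equivalent = 27.65 × 24/18 ≈ 36.87 kt.
37 kt ≥ 30 kt ⇒ rapid intensification.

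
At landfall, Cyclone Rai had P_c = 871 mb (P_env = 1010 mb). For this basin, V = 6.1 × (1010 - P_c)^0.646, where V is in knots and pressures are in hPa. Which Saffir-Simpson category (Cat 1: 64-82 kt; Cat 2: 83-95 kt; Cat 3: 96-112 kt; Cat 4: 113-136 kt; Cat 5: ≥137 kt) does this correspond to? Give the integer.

5

ΔP = 1010 − 871 = 139 mb.
V ≈ 6.1 × 139^0.646 = 6.1 × 24.23 ≈ 148 kt.
148 kt falls in the Category 5 band.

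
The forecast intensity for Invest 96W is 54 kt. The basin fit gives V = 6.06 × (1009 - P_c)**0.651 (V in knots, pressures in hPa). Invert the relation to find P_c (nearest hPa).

980 hPa

ΔP = (V / 6.06)^(1/0.651) = (54/6.06)^1.536.
54/6.06 = 8.911; 8.911^1.536 ≈ 28.79 hPa.
P_c = 1009 − 28.79 = 980.21 ≈ 980 hPa.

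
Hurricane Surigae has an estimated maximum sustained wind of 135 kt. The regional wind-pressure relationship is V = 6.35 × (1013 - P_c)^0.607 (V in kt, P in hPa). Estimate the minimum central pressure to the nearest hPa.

859 hPa

ΔP = (V / 6.35)^(1/0.607) = (135/6.35)^1.647.
135/6.35 = 21.260; 21.260^1.647 ≈ 153.85 hPa.
P_c = 1013 − 153.85 = 859.15 ≈ 859 hPa.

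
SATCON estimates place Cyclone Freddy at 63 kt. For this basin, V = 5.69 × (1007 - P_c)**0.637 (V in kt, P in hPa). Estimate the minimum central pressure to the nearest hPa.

ΔP = (V / 5.69)^(1/0.637) = (63/5.69)^1.570.
63/5.69 = 11.072; 11.072^1.570 ≈ 43.58 hPa.
P_c = 1007 − 43.58 = 963.42 ≈ 963 hPa.

963 hPa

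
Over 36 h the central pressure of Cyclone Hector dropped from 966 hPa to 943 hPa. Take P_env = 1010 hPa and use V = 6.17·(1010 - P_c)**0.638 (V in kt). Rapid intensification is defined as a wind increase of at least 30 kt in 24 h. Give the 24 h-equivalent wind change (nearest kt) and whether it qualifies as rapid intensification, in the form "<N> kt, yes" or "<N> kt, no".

14 kt, no

V₁: ΔP = 44, V ≈ 6.17 × 44^0.638 ≈ 68.99 kt.
V₂: ΔP = 67, V ≈ 6.17 × 67^0.638 ≈ 90.22 kt.
ΔV over 36 h = 21.23 kt → 24 h equivalent = 21.23 × 24/36 ≈ 14.15 kt.
14 kt < 30 kt ⇒ not rapid intensification.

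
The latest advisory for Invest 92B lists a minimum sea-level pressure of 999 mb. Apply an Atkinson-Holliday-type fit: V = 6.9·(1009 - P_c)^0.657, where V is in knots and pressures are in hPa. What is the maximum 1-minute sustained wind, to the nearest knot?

31 kt

ΔP = 1009 − 999 = 10 mb.
10^0.657 ≈ 4.539.
V ≈ 6.9 × 4.539 ≈ 31.3 kt.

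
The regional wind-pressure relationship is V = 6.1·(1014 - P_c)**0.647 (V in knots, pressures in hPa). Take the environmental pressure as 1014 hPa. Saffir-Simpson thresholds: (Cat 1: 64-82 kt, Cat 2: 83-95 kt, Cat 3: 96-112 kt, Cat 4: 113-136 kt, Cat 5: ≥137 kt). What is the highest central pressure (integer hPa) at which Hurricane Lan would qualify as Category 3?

943 hPa

Category 3 begins at V = 96 kt.
Required ΔP = (96/6.1)^(1/0.647) = 15.738^1.546 ≈ 70.79 hPa.
P_c ≤ 1014 − 70.79 = 943.21, so the highest integer P_c is 943 hPa.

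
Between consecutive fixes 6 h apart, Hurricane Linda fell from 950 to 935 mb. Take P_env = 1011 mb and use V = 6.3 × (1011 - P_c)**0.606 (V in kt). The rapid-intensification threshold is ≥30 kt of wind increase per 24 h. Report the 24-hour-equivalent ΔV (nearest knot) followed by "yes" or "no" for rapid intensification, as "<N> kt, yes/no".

43 kt, yes

V₁: ΔP = 61, V ≈ 6.3 × 61^0.606 ≈ 76.08 kt.
V₂: ΔP = 76, V ≈ 6.3 × 76^0.606 ≈ 86.92 kt.
ΔV over 6 h = 10.84 kt → 24 h equivalent = 10.84 × 24/6 ≈ 43.36 kt.
43 kt ≥ 30 kt ⇒ rapid intensification.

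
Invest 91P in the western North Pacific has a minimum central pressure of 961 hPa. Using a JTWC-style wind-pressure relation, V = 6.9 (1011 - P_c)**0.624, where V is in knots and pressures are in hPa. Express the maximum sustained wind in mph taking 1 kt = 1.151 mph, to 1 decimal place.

ΔP = 1011 − 961 = 50 hPa.
V ≈ 6.9 × 50^0.624 = 6.9 × 11.486 ≈ 79.251 kt.
79.251 × 1.151 ≈ 91.22 mph → 91.2 mph.

91.2 mph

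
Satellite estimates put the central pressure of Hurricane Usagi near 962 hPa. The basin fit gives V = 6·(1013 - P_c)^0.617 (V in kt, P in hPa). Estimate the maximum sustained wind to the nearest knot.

68 kt

ΔP = 1013 − 962 = 51 hPa.
51^0.617 ≈ 11.313.
V ≈ 6 × 11.313 ≈ 67.9 kt.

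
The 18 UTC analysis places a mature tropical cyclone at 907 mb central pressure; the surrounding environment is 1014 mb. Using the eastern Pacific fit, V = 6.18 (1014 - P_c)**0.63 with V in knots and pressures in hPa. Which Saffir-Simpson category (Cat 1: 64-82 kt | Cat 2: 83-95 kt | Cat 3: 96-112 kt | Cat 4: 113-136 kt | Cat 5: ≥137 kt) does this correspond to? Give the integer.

4

ΔP = 1014 − 907 = 107 mb.
V ≈ 6.18 × 107^0.63 = 6.18 × 18.99 ≈ 117 kt.
117 kt falls in the Category 4 band.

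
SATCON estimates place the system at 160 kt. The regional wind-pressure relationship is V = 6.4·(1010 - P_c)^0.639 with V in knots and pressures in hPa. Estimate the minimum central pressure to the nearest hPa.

ΔP = (V / 6.4)^(1/0.639) = (160/6.4)^1.565.
160/6.4 = 25.000; 25.000^1.565 ≈ 154.06 hPa.
P_c = 1010 − 154.06 = 855.94 ≈ 856 hPa.

856 hPa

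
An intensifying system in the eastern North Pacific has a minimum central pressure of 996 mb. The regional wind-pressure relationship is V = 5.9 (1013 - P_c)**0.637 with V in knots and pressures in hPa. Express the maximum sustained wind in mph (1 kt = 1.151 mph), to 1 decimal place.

ΔP = 1013 − 996 = 17 mb.
V ≈ 5.9 × 17^0.637 = 5.9 × 6.078 ≈ 35.863 kt.
35.863 × 1.151 ≈ 41.28 mph → 41.3 mph.

41.3 mph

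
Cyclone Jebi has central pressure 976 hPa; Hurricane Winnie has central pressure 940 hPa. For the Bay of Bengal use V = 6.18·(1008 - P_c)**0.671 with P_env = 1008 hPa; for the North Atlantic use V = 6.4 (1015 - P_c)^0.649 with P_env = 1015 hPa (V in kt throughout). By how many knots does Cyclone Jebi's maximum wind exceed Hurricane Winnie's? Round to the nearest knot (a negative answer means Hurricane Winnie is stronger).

-42 kt

Cyclone Jebi: ΔP = 32; V ≈ 6.18 × 32^0.671 ≈ 63.23 kt.
Hurricane Winnie: ΔP = 75; V ≈ 6.4 × 75^0.649 ≈ 105.46 kt.
Difference ≈ 63.23 − 105.46 = -42.23 → -42 kt.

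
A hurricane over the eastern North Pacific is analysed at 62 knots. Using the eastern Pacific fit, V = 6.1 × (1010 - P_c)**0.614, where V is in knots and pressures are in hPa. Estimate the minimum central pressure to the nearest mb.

966 mb

ΔP = (V / 6.1)^(1/0.614) = (62/6.1)^1.629.
62/6.1 = 10.164; 10.164^1.629 ≈ 43.67 mb.
P_c = 1010 − 43.67 = 966.33 ≈ 966 mb.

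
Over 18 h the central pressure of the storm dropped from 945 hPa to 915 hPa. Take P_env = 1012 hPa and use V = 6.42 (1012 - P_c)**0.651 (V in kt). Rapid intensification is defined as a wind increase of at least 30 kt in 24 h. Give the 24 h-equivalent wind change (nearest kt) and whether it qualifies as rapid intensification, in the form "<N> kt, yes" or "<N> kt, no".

36 kt, yes

V₁: ΔP = 67, V ≈ 6.42 × 67^0.651 ≈ 99.15 kt.
V₂: ΔP = 97, V ≈ 6.42 × 97^0.651 ≈ 126.16 kt.
ΔV over 18 h = 27.01 kt → 24 h equivalent = 27.01 × 24/18 ≈ 36.01 kt.
36 kt ≥ 30 kt ⇒ rapid intensification.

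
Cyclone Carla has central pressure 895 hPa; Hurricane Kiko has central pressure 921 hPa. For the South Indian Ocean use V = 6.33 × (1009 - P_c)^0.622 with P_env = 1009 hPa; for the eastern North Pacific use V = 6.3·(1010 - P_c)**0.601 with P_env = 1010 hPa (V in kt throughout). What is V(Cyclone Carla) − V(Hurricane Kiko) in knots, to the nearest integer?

27 kt

Cyclone Carla: ΔP = 114; V ≈ 6.33 × 114^0.622 ≈ 120.45 kt.
Hurricane Kiko: ΔP = 89; V ≈ 6.3 × 89^0.601 ≈ 93.52 kt.
Difference ≈ 120.45 − 93.52 = 26.93 → 27 kt.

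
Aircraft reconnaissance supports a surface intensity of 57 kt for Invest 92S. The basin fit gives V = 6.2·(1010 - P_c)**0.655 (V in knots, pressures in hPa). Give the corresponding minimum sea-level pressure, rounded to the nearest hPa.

ΔP = (V / 6.2)^(1/0.655) = (57/6.2)^1.527.
57/6.2 = 9.194; 9.194^1.527 ≈ 29.58 hPa.
P_c = 1010 − 29.58 = 980.42 ≈ 980 hPa.

980 hPa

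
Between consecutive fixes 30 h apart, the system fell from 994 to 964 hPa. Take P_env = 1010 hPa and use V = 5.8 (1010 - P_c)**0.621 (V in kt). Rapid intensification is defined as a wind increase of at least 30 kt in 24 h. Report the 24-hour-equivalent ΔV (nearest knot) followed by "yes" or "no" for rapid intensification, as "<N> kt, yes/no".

24 kt, no

V₁: ΔP = 16, V ≈ 5.8 × 16^0.621 ≈ 32.45 kt.
V₂: ΔP = 46, V ≈ 5.8 × 46^0.621 ≈ 62.52 kt.
ΔV over 30 h = 30.07 kt → 24 h equivalent = 30.07 × 24/30 ≈ 24.06 kt.
24 kt < 30 kt ⇒ not rapid intensification.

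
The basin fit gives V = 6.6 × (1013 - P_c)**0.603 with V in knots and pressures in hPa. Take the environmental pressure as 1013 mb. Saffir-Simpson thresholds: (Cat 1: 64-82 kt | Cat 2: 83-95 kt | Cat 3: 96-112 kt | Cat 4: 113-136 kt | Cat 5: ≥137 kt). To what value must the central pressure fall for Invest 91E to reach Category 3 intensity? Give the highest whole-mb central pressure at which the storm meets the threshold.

928 mb

Category 3 begins at V = 96 kt.
Required ΔP = (96/6.6)^(1/0.603) = 14.545^1.658 ≈ 84.77 mb.
P_c ≤ 1013 − 84.77 = 928.23, so the highest integer P_c is 928 mb.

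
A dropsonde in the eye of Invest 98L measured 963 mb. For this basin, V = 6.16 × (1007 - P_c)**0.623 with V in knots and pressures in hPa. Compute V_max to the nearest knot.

65 kt

ΔP = 1007 − 963 = 44 mb.
44^0.623 ≈ 10.565.
V ≈ 6.16 × 10.565 ≈ 65.1 kt.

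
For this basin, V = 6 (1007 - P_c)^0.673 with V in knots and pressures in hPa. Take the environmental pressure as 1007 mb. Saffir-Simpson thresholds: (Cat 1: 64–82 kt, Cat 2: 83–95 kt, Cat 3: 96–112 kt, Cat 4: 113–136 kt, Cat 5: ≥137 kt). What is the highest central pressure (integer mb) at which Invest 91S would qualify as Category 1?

973 mb

Category 1 begins at V = 64 kt.
Required ΔP = (64/6)^(1/0.673) = 10.667^1.486 ≈ 33.69 mb.
P_c ≤ 1007 − 33.69 = 973.31, so the highest integer P_c is 973 mb.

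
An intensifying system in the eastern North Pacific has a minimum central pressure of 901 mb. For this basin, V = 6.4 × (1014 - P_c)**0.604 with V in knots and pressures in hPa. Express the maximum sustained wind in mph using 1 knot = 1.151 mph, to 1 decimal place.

ΔP = 1014 − 901 = 113 mb.
V ≈ 6.4 × 113^0.604 = 6.4 × 17.380 ≈ 111.234 kt.
111.234 × 1.151 ≈ 128.03 mph → 128.0 mph.

128.0 mph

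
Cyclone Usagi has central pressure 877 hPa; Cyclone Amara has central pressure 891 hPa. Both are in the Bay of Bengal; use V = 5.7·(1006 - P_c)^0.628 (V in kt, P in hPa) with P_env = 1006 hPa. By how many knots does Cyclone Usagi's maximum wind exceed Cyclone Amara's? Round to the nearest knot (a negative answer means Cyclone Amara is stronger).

8 kt

Cyclone Usagi: ΔP = 129; V ≈ 5.7 × 129^0.628 ≈ 120.59 kt.
Cyclone Amara: ΔP = 115; V ≈ 5.7 × 115^0.628 ≈ 112.20 kt.
Difference ≈ 120.59 − 112.20 = 8.39 → 8 kt.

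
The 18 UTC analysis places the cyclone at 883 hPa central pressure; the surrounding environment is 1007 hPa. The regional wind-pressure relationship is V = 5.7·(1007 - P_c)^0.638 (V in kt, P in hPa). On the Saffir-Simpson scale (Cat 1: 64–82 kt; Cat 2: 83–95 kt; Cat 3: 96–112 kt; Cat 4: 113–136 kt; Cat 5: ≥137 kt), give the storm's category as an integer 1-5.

4

ΔP = 1007 − 883 = 124 hPa.
V ≈ 5.7 × 124^0.638 = 5.7 × 21.66 ≈ 123 kt.
123 kt falls in the Category 4 band.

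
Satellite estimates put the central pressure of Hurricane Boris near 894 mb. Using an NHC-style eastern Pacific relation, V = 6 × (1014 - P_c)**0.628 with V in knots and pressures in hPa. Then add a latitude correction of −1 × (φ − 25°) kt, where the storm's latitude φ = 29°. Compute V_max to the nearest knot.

117 kt

ΔP = 1014 − 894 = 120 mb.
120^0.628 ≈ 20.217.
V ≈ 6 × 20.217 ≈ 121.3 kt.
Latitude correction: −1 × (29 − 25) = -4 kt.
Corrected V ≈ 117.3 kt → 117 kt.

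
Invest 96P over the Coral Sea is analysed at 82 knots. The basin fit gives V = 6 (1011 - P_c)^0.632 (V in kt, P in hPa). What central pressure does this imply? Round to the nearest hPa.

948 hPa

ΔP = (V / 6)^(1/0.632) = (82/6)^1.582.
82/6 = 13.667; 13.667^1.582 ≈ 62.65 hPa.
P_c = 1011 − 62.65 = 948.35 ≈ 948 hPa.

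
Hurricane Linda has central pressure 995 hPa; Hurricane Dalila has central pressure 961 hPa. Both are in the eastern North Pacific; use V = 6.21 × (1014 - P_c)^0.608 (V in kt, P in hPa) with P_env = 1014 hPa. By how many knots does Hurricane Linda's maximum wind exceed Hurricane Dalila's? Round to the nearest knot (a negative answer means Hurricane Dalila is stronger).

Hurricane Linda: ΔP = 19; V ≈ 6.21 × 19^0.608 ≈ 37.20 kt.
Hurricane Dalila: ΔP = 53; V ≈ 6.21 × 53^0.608 ≈ 69.41 kt.
Difference ≈ 37.20 − 69.41 = -32.21 → -32 kt.

-32 kt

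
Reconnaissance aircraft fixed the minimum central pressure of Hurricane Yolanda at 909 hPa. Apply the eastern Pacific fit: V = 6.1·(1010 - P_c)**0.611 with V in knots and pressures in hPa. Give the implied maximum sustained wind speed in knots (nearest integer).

ΔP = 1010 − 909 = 101 hPa.
101^0.611 ≈ 16.774.
V ≈ 6.1 × 16.774 ≈ 102.3 kt.

102 kt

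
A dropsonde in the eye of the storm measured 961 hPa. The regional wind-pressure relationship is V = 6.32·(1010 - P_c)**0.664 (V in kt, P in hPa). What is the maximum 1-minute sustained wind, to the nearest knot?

84 kt

ΔP = 1010 − 961 = 49 hPa.
49^0.664 ≈ 13.252.
V ≈ 6.32 × 13.252 ≈ 83.8 kt.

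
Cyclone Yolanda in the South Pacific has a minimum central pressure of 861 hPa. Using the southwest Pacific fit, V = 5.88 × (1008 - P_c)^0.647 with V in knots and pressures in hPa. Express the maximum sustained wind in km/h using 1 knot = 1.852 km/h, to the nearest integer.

ΔP = 1008 − 861 = 147 hPa.
V ≈ 5.88 × 147^0.647 = 5.88 × 25.250 ≈ 148.468 kt.
148.468 × 1.852 ≈ 274.96 km/h → 275 km/h.

275 km/h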